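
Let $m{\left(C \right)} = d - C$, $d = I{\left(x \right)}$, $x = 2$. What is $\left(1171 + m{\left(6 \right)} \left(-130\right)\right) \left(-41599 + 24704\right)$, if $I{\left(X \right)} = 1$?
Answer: $-30765795$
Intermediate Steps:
$d = 1$
$m{\left(C \right)} = 1 - C$
$\left(1171 + m{\left(6 \right)} \left(-130\right)\right) \left(-41599 + 24704\right) = \left(1171 + \left(1 - 6\right) \left(-130\right)\right) \left(-41599 + 24704\right) = \left(1171 + \left(1 - 6\right) \left(-130\right)\right) \left(-16895\right) = \left(1171 - -650\right) \left(-16895\right) = \left(1171 + 650\right) \left(-16895\right) = 1821 \left(-16895\right) = -30765795$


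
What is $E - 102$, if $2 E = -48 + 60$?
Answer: $-96$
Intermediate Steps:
$E = 6$ ($E = \frac{-48 + 60}{2} = \frac{1}{2} \cdot 12 = 6$)
$E - 102 = 6 - 102 = -96$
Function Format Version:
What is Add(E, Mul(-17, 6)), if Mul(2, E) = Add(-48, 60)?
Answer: -96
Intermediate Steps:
E = 6 (E = Mul(Rational(1, 2), Add(-48, 60)) = Mul(Rational(1, 2), 12) = 6)
Add(E, Mul(-17, 6)) = Add(6, Mul(-17, 6)) = Add(6, -102) = -96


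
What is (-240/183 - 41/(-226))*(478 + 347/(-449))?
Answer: -3338190225/6189914 ≈ -539.29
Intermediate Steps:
(-240/183 - 41/(-226))*(478 + 347/(-449)) = (-240*1/183 - 41*(-1/226))*(478 + 347*(-1/449)) = (-80/61 + 41/226)*(478 - 347/449) = -15579/13786*214275/449 = -3338190225/6189914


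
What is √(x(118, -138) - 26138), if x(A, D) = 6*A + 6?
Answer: 4*I*√1589 ≈ 159.45*I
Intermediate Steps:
x(A, D) = 6 + 6*A
√(x(118, -138) - 26138) = √((6 + 6*118) - 26138) = √((6 + 708) - 26138) = √(714 - 26138) = √(-25424) = 4*I*√1589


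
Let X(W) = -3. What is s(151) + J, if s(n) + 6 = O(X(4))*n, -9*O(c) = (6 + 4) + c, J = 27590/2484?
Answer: -139523/1242 ≈ -112.34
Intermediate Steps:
J = 13795/1242 (J = 27590*(1/2484) = 13795/1242 ≈ 11.107)
O(c) = -10/9 - c/9 (O(c) = -((6 + 4) + c)/9 = -(10 + c)/9 = -10/9 - c/9)
s(n) = -6 - 7*n/9 (s(n) = -6 + (-10/9 - ⅑*(-3))*n = -6 + (-10/9 + ⅓)*n = -6 - 7*n/9)
s(151) + J = (-6 - 7/9*151) + 13795/1242 = (-6 - 1057/9) + 13795/1242 = -1111/9 + 13795/1242 = -139523/1242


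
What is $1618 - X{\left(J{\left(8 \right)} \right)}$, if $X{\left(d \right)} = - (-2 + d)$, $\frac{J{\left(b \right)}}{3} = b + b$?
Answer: $1664$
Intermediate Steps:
$J{\left(b \right)} = 6 b$ ($J{\left(b \right)} = 3 \left(b + b\right) = 3 \cdot 2 b = 6 b$)
$X{\left(d \right)} = 2 - d$
$1618 - X{\left(J{\left(8 \right)} \right)} = 1618 - \left(2 - 6 \cdot 8\right) = 1618 - \left(2 - 48\right) = 1618 - -46 = 1618 + 46 = 1664$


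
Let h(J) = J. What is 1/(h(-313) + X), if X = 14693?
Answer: 1/14380 ≈ 6.9541e-5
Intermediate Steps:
1/(h(-313) + X) = 1/(-313 + 14693) = 1/14380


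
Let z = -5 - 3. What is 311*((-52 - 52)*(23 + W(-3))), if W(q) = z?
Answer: -485160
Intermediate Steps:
z = -8
W(q) = -8
311*((-52 - 52)*(23 + W(-3))) = 311*((-52 - 52)*(23 - 8)) = 311*(-104*15) = 311*(-1560) = -485160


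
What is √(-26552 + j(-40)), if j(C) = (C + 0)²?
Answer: 2*I*√6238 ≈ 157.96*I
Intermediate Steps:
j(C) = C²
√(-26552 + j(-40)) = √(-26552 + (-40)²) = √(-26552 + 1600) = √(-24952) = 2*I*√6238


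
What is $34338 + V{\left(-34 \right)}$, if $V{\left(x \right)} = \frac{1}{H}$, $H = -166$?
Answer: $\frac{5700107}{166} \approx 34338.0$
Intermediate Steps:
$V{\left(x \right)} = - \frac{1}{166}$ ($V{\left(x \right)} = \frac{1}{-166} = - \frac{1}{166}$)
$34338 + V{\left(-34 \right)} = 34338 - \frac{1}{166} = \frac{5700107}{166}$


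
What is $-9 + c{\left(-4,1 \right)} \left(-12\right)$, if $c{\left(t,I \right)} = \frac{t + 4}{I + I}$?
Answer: $-9$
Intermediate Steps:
$c{\left(t,I \right)} = \frac{4 + t}{2 I}$
$-9 + c{\left(-4,1 \right)} \left(-12\right) = -9 + \frac{4 - 4}{2 \cdot 1} \left(-12\right) = -9 + \frac{1}{2} \cdot 1 \cdot 0 \left(-12\right) = -9 + 0 \left(-12\right) = -9 + 0 = -9$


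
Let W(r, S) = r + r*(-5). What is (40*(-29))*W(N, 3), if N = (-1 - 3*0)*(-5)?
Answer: 23200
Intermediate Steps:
N = 5 (N = (-1 + 0)*(-5) = -1*(-5) = 5)
W(r, S) = -4*r (W(r, S) = r - 5*r = -4*r)
(40*(-29))*W(N, 3) = (40*(-29))*(-4*5) = -1160*(-20) = 23200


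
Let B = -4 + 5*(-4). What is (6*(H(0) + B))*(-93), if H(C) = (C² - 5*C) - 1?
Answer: 13950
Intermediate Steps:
H(C) = -1 + C² - 5*C
B = -24 (B = -4 - 20 = -24)
(6*(H(0) + B))*(-93) = (6*((-1 + 0² - 5*0) - 24))*(-93) = (6*((-1 + 0 + 0) - 24))*(-93) = (6*(-1 - 24))*(-93) = (6*(-25))*(-93) = -150*(-93) = 13950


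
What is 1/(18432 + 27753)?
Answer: 1/46185 ≈ 2.1652e-5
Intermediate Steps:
1/(18432 + 27753) = 1/46185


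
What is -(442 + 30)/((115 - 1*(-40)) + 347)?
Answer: -236/251 ≈ -0.94024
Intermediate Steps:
-(442 + 30)/((115 - 1*(-40)) + 347) = -472/((115 + 40) + 347) = -472/(155 + 347) = -472/502 = -1*236/251 = -236/251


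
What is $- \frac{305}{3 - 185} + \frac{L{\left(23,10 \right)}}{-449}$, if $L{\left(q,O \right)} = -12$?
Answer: $\frac{139129}{81718} \approx 1.7026$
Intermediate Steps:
$- \frac{305}{3 - 185} + \frac{L{\left(23,10 \right)}}{-449} = - \frac{305}{3 - 185} - \frac{12}{-449} = - \frac{305}{3 - 185} - - \frac{12}{449} = - \frac{305}{-182} + \frac{12}{449} = \left(-305\right) \left(- \frac{1}{182}\right) + \frac{12}{449} = \frac{305}{182} + \frac{12}{449} = \frac{139129}{81718}$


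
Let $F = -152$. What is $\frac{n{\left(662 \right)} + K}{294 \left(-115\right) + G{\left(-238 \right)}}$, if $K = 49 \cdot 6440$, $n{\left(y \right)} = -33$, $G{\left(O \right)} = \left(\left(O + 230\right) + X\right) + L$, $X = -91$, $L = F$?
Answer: $- \frac{315527}{34061} \approx -9.2636$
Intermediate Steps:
$L = -152$
$G{\left(O \right)} = -13 + O$ ($G{\left(O \right)} = \left(\left(O + 230\right) - 91\right) - 152 = \left(\left(230 + O\right) - 91\right) - 152 = \left(139 + O\right) - 152 = -13 + O$)
$K = 315560$
$\frac{n{\left(662 \right)} + K}{294 \left(-115\right) + G{\left(-238 \right)}} = \frac{-33 + 315560}{294 \left(-115\right) - 251} = \frac{315527}{-33810 - 251} = \frac{315527}{-34061} = 315527 \left(- \frac{1}{34061}\right) = - \frac{315527}{34061}$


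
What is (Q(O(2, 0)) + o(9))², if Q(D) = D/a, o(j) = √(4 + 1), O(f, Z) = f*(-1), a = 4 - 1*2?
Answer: (1 - √5)² ≈ 1.5279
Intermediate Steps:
a = 2 (a = 4 - 2 = 2)
O(f, Z) = -f
o(j) = √5
Q(D) = D/2
(Q(O(2, 0)) + o(9))² = ((-1*2)/2 + √5)² = ((½)*(-2) + √5)² = (-1 + √5)²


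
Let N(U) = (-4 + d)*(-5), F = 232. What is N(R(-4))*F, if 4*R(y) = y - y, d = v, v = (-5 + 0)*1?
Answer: 10440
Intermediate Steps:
v = -5 (v = -5*1 = -5)
d = -5
R(y) = 0 (R(y) = (y - y)/4 = (1/4)*0 = 0)
N(U) = 45 (N(U) = (-4 - 5)*(-5) = -9*(-5) = 45)
N(R(-4))*F = 45*232 = 10440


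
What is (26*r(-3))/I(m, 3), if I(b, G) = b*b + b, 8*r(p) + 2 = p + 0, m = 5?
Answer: -13/24 ≈ -0.54167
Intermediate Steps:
r(p) = -1/4 + p/8 (r(p) = -1/4 + (p + 0)/8 = -1/4 + p/8)
I(b, G) = b + b**2 (I(b, G) = b**2 + b = b + b**2)
(26*r(-3))/I(m, 3) = (26*(-1/4 + (1/8)*(-3)))/((5*(1 + 5))) = (26*(-1/4 - 3/8))/((5*6)) = (26*(-5/8))/30 = -65/4*1/30 = -13/24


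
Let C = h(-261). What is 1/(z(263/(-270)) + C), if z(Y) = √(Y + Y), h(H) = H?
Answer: -35235/9196598 - 3*I*√3945/9196598 ≈ -0.0038313 - 2.0489e-5*I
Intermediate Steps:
C = -261
z(Y) = √2*√Y (z(Y) = √(2*Y) = √2*√Y)
1/(z(263/(-270)) + C) = 1/(√2*√(263/(-270)) - 261) = 1/(√2*√(263*(-1/270)) - 261) = 1/(√2*√(-263/270) - 261) = 1/(√2*(I*√7890/90) - 261) = 1/(I*√3945/45 - 261) = 1/(-261 + I*√3945/45)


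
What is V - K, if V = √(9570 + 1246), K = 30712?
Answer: -30608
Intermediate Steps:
V = 104 (V = √10816 = 104)
V - K = 104 - 1*30712 = 104 - 30712 = -30608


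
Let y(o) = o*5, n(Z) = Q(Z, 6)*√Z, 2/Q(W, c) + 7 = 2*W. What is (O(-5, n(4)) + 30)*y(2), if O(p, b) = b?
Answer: 340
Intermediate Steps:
Q(W, c) = 2/(-7 + 2*W)
n(Z) = 2*√Z/(-7 + 2*Z) (n(Z) = (2/(-7 + 2*Z))*√Z = 2*√Z/(-7 + 2*Z))
y(o) = 5*o
(O(-5, n(4)) + 30)*y(2) = (2*√4/(-7 + 2*4) + 30)*(5*2) = (2*2/(-7 + 8) + 30)*10 = (2*2/1 + 30)*10 = (2*2*1 + 30)*10 = (4 + 30)*10 = 34*10 = 340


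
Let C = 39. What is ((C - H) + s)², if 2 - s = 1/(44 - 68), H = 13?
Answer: 452929/576 ≈ 786.33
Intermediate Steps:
s = 49/24 (s = 2 - 1/(44 - 68) = 2 - 1/(-24) = 2 - 1*(-1/24) = 2 + 1/24 = 49/24 ≈ 2.0417)
((C - H) + s)² = ((39 - 1*13) + 49/24)² = ((39 - 13) + 49/24)² = (26 + 49/24)² = (673/24)² = 452929/576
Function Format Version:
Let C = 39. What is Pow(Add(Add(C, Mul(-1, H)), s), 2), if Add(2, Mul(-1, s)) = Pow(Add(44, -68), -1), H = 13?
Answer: Rational(452929, 576) ≈ 786.33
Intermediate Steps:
s = Rational(49, 24) (s = Add(2, Mul(-1, Pow(Add(44, -68), -1))) = Add(2, Mul(-1, Pow(-24, -1))) = Add(2, Mul(-1, Rational(-1, 24))) = Add(2, Rational(1, 24)) = Rational(49, 24) ≈ 2.0417)
Pow(Add(Add(C, Mul(-1, H)), s), 2) = Pow(Add(Add(39, Mul(-1, 13)), Rational(49, 24)), 2) = Pow(Add(Add(39, -13), Rational(49, 24)), 2) = Pow(Add(26, Rational(49, 24)), 2) = Pow(Rational(673, 24), 2) = Rational(452929, 576)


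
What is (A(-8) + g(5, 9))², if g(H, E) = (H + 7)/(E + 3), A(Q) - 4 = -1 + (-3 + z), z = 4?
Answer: 25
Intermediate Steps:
A(Q) = 4 (A(Q) = 4 + (-1 + (-3 + 4)) = 4 + (-1 + 1) = 4 + 0 = 4)
g(H, E) = (7 + H)/(3 + E)
(A(-8) + g(5, 9))² = (4 + (7 + 5)/(3 + 9))² = (4 + 12/12)² = (4 + (1/12)*12)² = (4 + 1)² = 5² = 25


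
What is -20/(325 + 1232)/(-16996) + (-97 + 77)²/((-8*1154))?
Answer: -165389440/3817254861 ≈ -0.043327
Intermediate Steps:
-20/(325 + 1232)/(-16996) + (-97 + 77)²/((-8*1154)) = -20/1557*(-1/16996) + (-20)²/(-9232) = -20*1/1557*(-1/16996) + 400*(-1/9232) = -20/1557*(-1/16996) - 25/577 = 5/6615693 - 25/577 = -165389440/3817254861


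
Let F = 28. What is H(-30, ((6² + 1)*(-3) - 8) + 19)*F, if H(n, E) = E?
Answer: -2800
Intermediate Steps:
H(-30, ((6² + 1)*(-3) - 8) + 19)*F = (((6² + 1)*(-3) - 8) + 19)*28 = (((36 + 1)*(-3) - 8) + 19)*28 = ((37*(-3) - 8) + 19)*28 = ((-111 - 8) + 19)*28 = (-119 + 19)*28 = -100*28 = -2800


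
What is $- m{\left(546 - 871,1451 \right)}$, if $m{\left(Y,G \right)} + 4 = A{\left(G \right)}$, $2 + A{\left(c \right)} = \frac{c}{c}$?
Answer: $5$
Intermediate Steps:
$A{\left(c \right)} = -1$ ($A{\left(c \right)} = -2 + \frac{c}{c} = -2 + 1 = -1$)
$m{\left(Y,G \right)} = -5$ ($m{\left(Y,G \right)} = -4 - 1 = -5$)
$- m{\left(546 - 871,1451 \right)} = \left(-1\right) \left(-5\right) = 5$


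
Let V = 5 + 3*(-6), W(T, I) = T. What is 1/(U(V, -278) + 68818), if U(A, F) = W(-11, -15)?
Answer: 1/68807 ≈ 1.4533e-5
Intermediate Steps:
V = -13 (V = 5 - 18 = -13)
U(A, F) = -11
1/(U(V, -278) + 68818) = 1/(-11 + 68818) = 1/68807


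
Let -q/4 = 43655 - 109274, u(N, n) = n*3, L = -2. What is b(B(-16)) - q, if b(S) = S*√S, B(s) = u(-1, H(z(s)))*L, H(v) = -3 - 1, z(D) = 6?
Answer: -262476 + 48*√6 ≈ -2.6236e+5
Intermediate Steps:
H(v) = -4
u(N, n) = 3*n
B(s) = 24 (B(s) = (3*(-4))*(-2) = -12*(-2) = 24)
b(S) = S^(3/2)
q = 262476 (q = -4*(43655 - 109274) = -4*(-65619) = 262476)
b(B(-16)) - q = 24^(3/2) - 1*262476 = 48*√6 - 262476 = -262476 + 48*√6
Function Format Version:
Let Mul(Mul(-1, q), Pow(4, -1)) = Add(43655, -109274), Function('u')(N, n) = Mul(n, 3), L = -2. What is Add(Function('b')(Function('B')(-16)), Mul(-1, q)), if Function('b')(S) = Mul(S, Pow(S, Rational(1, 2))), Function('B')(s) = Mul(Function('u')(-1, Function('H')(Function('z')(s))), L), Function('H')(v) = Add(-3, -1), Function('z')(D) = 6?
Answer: Add(-262476, Mul(48, Pow(6, Rational(1, 2)))) ≈ -2.6236e+5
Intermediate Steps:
Function('H')(v) = -4
Function('u')(N, n) = Mul(3, n)
Function('B')(s) = 24 (Function('B')(s) = Mul(Mul(3, -4), -2) = Mul(-12, -2) = 24)
Function('b')(S) = Pow(S, Rational(3, 2))
q = 262476 (q = Mul(-4, Add(43655, -109274)) = Mul(-4, -65619) = 262476)
Add(Function('b')(Function('B')(-16)), Mul(-1, q)) = Add(Pow(24, Rational(3, 2)), Mul(-1, 262476)) = Add(Mul(48, Pow(6, Rational(1, 2))), -262476) = Add(-262476, Mul(48, Pow(6, Rational(1, 2))))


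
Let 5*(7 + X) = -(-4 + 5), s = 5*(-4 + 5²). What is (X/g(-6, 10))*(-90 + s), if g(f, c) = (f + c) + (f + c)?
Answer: -27/2 ≈ -13.500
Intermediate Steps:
s = 105 (s = 5*(-4 + 25) = 5*21 = 105)
X = -36/5 (X = -7 + (-(-4 + 5))/5 = -7 + (-1*1)/5 = -7 + (⅕)*(-1) = -7 - ⅕ = -36/5 ≈ -7.2000)
g(f, c) = 2*c + 2*f (g(f, c) = (c + f) + (c + f) = 2*c + 2*f)
(X/g(-6, 10))*(-90 + s) = (-36/(5*(2*10 + 2*(-6))))*(-90 + 105) = -36/(5*(20 - 12))*15 = -36/5/8*15 = -36/5*⅛*15 = -9/10*15 = -27/2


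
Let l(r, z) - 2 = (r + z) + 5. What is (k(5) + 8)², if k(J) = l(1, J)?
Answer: 441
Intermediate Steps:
l(r, z) = 7 + r + z (l(r, z) = 2 + ((r + z) + 5) = 2 + (5 + r + z) = 7 + r + z)
k(J) = 8 + J (k(J) = 7 + 1 + J = 8 + J)
(k(5) + 8)² = ((8 + 5) + 8)² = (13 + 8)² = 21² = 441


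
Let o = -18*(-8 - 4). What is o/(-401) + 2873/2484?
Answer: 615529/996084 ≈ 0.61795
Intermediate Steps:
o = 216 (o = -18*(-12) = 216)
o/(-401) + 2873/2484 = 216/(-401) + 2873/2484 = 216*(-1/401) + 2873*(1/2484) = -216/401 + 2873/2484 = 615529/996084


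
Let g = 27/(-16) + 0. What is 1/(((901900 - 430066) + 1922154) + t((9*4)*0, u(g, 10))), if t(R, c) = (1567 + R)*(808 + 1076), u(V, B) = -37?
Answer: 1/5346216 ≈ 1.8705e-7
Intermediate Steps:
g = -27/16 (g = 27*(-1/16) + 0 = -27/16 + 0 = -27/16 ≈ -1.6875)
t(R, c) = 2952228 + 1884*R (t(R, c) = (1567 + R)*1884 = 2952228 + 1884*R)
1/(((901900 - 430066) + 1922154) + t((9*4)*0, u(g, 10))) = 1/(((901900 - 430066) + 1922154) + (2952228 + 1884*((9*4)*0))) = 1/((471834 + 1922154) + (2952228 + 1884*(36*0))) = 1/(2393988 + (2952228 + 1884*0)) = 1/(2393988 + (2952228 + 0)) = 1/(2393988 + 2952228) = 1/5346216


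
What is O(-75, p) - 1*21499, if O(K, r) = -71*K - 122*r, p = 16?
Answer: -18126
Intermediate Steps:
O(K, r) = -122*r - 71*K
O(-75, p) - 1*21499 = (-122*16 - 71*(-75)) - 1*21499 = (-1952 + 5325) - 21499 = 3373 - 21499 = -18126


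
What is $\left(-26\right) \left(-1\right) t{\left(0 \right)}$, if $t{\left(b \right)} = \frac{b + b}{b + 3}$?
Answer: $0$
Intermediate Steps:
$t{\left(b \right)} = \frac{2 b}{3 + b}$
$\left(-26\right) \left(-1\right) t{\left(0 \right)} = \left(-26\right) \left(-1\right) 2 \cdot 0 \frac{1}{3 + 0} = 26 \cdot 2 \cdot 0 \cdot \frac{1}{3} = 26 \cdot 0 = 0$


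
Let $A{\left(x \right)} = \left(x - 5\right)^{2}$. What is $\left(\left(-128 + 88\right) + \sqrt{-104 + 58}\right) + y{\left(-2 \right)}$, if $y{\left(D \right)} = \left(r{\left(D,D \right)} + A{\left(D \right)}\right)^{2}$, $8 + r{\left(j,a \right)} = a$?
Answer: $1481 + i \sqrt{46} \approx 1481.0 + 6.7823 i$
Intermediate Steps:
$r{\left(j,a \right)} = -8 + a$
$A{\left(x \right)} = \left(-5 + x\right)^{2}$
$y{\left(D \right)} = \left(-8 + D + \left(-5 + D\right)^{2}\right)^{2}$ ($y{\left(D \right)} = \left(\left(-8 + D\right) + \left(-5 + D\right)^{2}\right)^{2} = \left(-8 + D + \left(-5 + D\right)^{2}\right)^{2}$)
$\left(\left(-128 + 88\right) + \sqrt{-104 + 58}\right) + y{\left(-2 \right)} = \left(\left(-128 + 88\right) + \sqrt{-104 + 58}\right) + \left(-8 - 2 + \left(-5 - 2\right)^{2}\right)^{2} = \left(-40 + \sqrt{-46}\right) + \left(-8 - 2 + \left(-7\right)^{2}\right)^{2} = \left(-40 + i \sqrt{46}\right) + \left(-8 - 2 + 49\right)^{2} = \left(-40 + i \sqrt{46}\right) + 39^{2} = \left(-40 + i \sqrt{46}\right) + 1521 = 1481 + i \sqrt{46}$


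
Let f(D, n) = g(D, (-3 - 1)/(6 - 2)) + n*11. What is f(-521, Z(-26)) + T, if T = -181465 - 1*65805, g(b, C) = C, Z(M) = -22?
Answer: -247513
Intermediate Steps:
f(D, n) = -1 + 11*n (f(D, n) = (-3 - 1)/(6 - 2) + n*11 = -4/4 + 11*n = -4*¼ + 11*n = -1 + 11*n)
T = -247270 (T = -181465 - 65805 = -247270)
f(-521, Z(-26)) + T = (-1 + 11*(-22)) - 247270 = (-1 - 242) - 247270 = -243 - 247270 = -247513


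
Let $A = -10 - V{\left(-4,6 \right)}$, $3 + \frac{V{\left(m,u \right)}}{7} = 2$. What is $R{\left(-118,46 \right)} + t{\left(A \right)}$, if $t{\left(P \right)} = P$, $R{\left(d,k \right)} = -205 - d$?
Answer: $-90$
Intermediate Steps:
$V{\left(m,u \right)} = -7$ ($V{\left(m,u \right)} = -21 + 7 \cdot 2 = -21 + 14 = -7$)
$A = -3$ ($A = -10 - -7 = -10 + 7 = -3$)
$R{\left(-118,46 \right)} + t{\left(A \right)} = \left(-205 - -118\right) - 3 = \left(-205 + 118\right) - 3 = -87 - 3 = -90$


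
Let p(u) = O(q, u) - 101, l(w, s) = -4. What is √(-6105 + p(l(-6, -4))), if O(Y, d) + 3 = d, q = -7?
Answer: I*√6213 ≈ 78.823*I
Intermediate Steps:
O(Y, d) = -3 + d
p(u) = -104 + u (p(u) = (-3 + u) - 101 = -104 + u)
√(-6105 + p(l(-6, -4))) = √(-6105 + (-104 - 4)) = √(-6105 - 108) = √(-6213) = I*√6213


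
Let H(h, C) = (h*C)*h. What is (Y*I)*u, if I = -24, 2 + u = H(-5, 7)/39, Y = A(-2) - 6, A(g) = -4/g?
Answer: 3104/13 ≈ 238.77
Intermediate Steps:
H(h, C) = C*h**2 (H(h, C) = (C*h)*h = C*h**2)
Y = -4 (Y = -4/(-2) - 6 = -4*(-1/2) - 6 = 2 - 6 = -4)
u = 97/39 (u = -2 + (7*(-5)**2)/39 = -2 + (7*25)*(1/39) = -2 + 175*(1/39) = -2 + 175/39 = 97/39 ≈ 2.4872)
(Y*I)*u = -4*(-24)*(97/39) = 96*(97/39) = 3104/13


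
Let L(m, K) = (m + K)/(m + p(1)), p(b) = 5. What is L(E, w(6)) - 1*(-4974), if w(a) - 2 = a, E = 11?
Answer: 79603/16 ≈ 4975.2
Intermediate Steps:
w(a) = 2 + a
L(m, K) = (K + m)/(5 + m) (L(m, K) = (m + K)/(m + 5) = (K + m)/(5 + m))
L(E, w(6)) - 1*(-4974) = ((2 + 6) + 11)/(5 + 11) - 1*(-4974) = (8 + 11)/16 + 4974 = (1/16)*19 + 4974 = 19/16 + 4974 = 79603/16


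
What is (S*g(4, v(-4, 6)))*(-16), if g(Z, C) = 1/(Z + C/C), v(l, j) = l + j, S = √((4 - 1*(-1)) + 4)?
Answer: -48/5 ≈ -9.6000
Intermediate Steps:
S = 3 (S = √((4 + 1) + 4) = √(5 + 4) = √9 = 3)
v(l, j) = j + l
g(Z, C) = 1/(1 + Z) (g(Z, C) = 1/(Z + 1) = 1/(1 + Z))
(S*g(4, v(-4, 6)))*(-16) = (3/(1 + 4))*(-16) = (3/5)*(-16) = (3*(⅕))*(-16) = (⅗)*(-16) = -48/5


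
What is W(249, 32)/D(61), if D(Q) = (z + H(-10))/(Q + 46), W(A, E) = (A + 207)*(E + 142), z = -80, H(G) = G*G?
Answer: 2122452/5 ≈ 4.2449e+5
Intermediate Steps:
H(G) = G²
W(A, E) = (142 + E)*(207 + A) (W(A, E) = (207 + A)*(142 + E) = (142 + E)*(207 + A))
D(Q) = 20/(46 + Q) (D(Q) = (-80 + (-10)²)/(Q + 46) = (-80 + 100)/(46 + Q) = 20/(46 + Q))
W(249, 32)/D(61) = (29394 + 142*249 + 207*32 + 249*32)/((20/(46 + 61))) = (29394 + 35358 + 6624 + 7968)/((20/107)) = 79344/((20*(1/107))) = 79344/(20/107) = 79344*(107/20) = 2122452/5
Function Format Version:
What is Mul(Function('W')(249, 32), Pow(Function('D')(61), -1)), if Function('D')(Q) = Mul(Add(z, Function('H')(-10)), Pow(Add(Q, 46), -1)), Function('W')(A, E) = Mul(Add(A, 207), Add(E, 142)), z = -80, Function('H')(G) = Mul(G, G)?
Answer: Rational(2122452, 5) ≈ 4.2449e+5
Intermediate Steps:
Function('H')(G) = Pow(G, 2)
Function('W')(A, E) = Mul(Add(142, E), Add(207, A)) (Function('W')(A, E) = Mul(Add(207, A), Add(142, E)) = Mul(Add(142, E), Add(207, A)))
Function('D')(Q) = Mul(20, Pow(Add(46, Q), -1)) (Function('D')(Q) = Mul(Add(-80, Pow(-10, 2)), Pow(Add(Q, 46), -1)) = Mul(Add(-80, 100), Pow(Add(46, Q), -1)) = Mul(20, Pow(Add(46, Q), -1)))
Mul(Function('W')(249, 32), Pow(Function('D')(61), -1)) = Mul(Add(29394, Mul(142, 249), Mul(207, 32), Mul(249, 32)), Pow(Mul(20, Pow(Add(46, 61), -1)), -1)) = Mul(Add(29394, 35358, 6624, 7968), Pow(Mul(20, Pow(107, -1)), -1)) = Mul(79344, Pow(Mul(20, Rational(1, 107)), -1)) = Mul(79344, Pow(Rational(20, 107), -1)) = Mul(79344, Rational(107, 20)) = Rational(2122452, 5)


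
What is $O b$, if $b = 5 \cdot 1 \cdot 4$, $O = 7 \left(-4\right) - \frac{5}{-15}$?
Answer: $- \frac{1660}{3} \approx -553.33$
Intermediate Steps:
$O = - \frac{83}{3}$ ($O = -28 - - \frac{1}{3} = -28 + \frac{1}{3} = - \frac{83}{3} \approx -27.667$)
$b = 20$ ($b = 5 \cdot 4 = 20$)
$O b = \left(- \frac{83}{3}\right) 20 = - \frac{1660}{3}$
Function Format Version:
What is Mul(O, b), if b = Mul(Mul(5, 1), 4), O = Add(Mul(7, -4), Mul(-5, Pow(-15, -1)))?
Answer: Rational(-1660, 3) ≈ -553.33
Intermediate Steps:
O = Rational(-83, 3) (O = Add(-28, Mul(-5, Rational(-1, 15))) = Add(-28, Rational(1, 3)) = Rational(-83, 3) ≈ -27.667)
b = 20 (b = Mul(5, 4) = 20)
Mul(O, b) = Mul(Rational(-83, 3), 20) = Rational(-1660, 3)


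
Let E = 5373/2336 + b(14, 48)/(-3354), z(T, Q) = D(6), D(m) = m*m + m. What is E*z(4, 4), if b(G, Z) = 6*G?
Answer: 62386863/652912 ≈ 95.552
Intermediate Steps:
D(m) = m + m² (D(m) = m² + m = m + m²)
z(T, Q) = 42 (z(T, Q) = 6*(1 + 6) = 6*7 = 42)
E = 2970803/1305824 (E = 5373/2336 + (6*14)/(-3354) = 5373*(1/2336) + 84*(-1/3354) = 5373/2336 - 14/559 = 2970803/1305824 ≈ 2.2750)
E*z(4, 4) = (2970803/1305824)*42 = 62386863/652912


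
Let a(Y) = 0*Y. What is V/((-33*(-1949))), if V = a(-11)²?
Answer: 0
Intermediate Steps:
a(Y) = 0
V = 0 (V = 0² = 0)
V/((-33*(-1949))) = 0/((-33*(-1949))) = 0/64317 = 0*(1/64317) = 0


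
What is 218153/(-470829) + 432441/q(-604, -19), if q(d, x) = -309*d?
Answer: 54296853427/29291213748 ≈ 1.8537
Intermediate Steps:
218153/(-470829) + 432441/q(-604, -19) = 218153/(-470829) + 432441/((-309*(-604))) = 218153*(-1/470829) + 432441/186636 = -218153/470829 + 432441*(1/186636) = -218153/470829 + 144147/62212 = 54296853427/29291213748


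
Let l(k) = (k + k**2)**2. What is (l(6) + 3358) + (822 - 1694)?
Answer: 4250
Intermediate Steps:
(l(6) + 3358) + (822 - 1694) = (6**2*(1 + 6)**2 + 3358) + (822 - 1694) = (36*7**2 + 3358) - 872 = (36*49 + 3358) - 872 = (1764 + 3358) - 872 = 5122 - 872 = 4250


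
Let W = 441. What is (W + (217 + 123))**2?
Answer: 609961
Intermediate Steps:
(W + (217 + 123))**2 = (441 + (217 + 123))**2 = (441 + 340)**2 = 781**2 = 609961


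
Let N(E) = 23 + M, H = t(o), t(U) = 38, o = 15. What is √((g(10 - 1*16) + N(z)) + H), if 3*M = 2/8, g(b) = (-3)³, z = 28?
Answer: √1227/6 ≈ 5.8381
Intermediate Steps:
H = 38
g(b) = -27
M = 1/12 (M = (2/8)/3 = (2*(⅛))/3 = (⅓)*(¼) = 1/12 ≈ 0.083333)
N(E) = 277/12 (N(E) = 23 + 1/12 = 277/12)
√((g(10 - 1*16) + N(z)) + H) = √((-27 + 277/12) + 38) = √(-47/12 + 38) = √(409/12) = √1227/6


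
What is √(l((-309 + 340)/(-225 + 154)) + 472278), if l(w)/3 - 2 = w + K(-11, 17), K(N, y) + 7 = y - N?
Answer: 4*√148818414/71 ≈ 687.27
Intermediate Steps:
K(N, y) = -7 + y - N (K(N, y) = -7 + (y - N) = -7 + y - N)
l(w) = 69 + 3*w (l(w) = 6 + 3*(w + (-7 + 17 - 1*(-11))) = 6 + 3*(w + (-7 + 17 + 11)) = 6 + 3*(w + 21) = 6 + 3*(21 + w) = 6 + (63 + 3*w) = 69 + 3*w)
√(l((-309 + 340)/(-225 + 154)) + 472278) = √((69 + 3*((-309 + 340)/(-225 + 154))) + 472278) = √((69 + 3*(31/(-71))) + 472278) = √((69 + 3*(31*(-1/71))) + 472278) = √((69 + 3*(-31/71)) + 472278) = √((69 - 93/71) + 472278) = √(4806/71 + 472278) = √(33536544/71) = 4*√148818414/71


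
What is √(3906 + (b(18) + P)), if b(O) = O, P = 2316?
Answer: 4*√390 ≈ 78.994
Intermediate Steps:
√(3906 + (b(18) + P)) = √(3906 + (18 + 2316)) = √(3906 + 2334) = √6240 = 4*√390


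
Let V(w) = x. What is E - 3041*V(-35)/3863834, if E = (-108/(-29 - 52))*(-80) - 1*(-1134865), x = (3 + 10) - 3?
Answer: 6576776699560/5795751 ≈ 1.1348e+6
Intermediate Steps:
x = 10 (x = 13 - 3 = 10)
V(w) = 10
E = 3404275/3 (E = (-108/(-81))*(-80) + 1134865 = -1/81*(-108)*(-80) + 1134865 = (4/3)*(-80) + 1134865 = -320/3 + 1134865 = 3404275/3 ≈ 1.1348e+6)
E - 3041*V(-35)/3863834 = 3404275/3 - 3041*10/3863834 = 3404275/3 - 30410*1/3863834 = 3404275/3 - 15205/1931917 = 6576776699560/5795751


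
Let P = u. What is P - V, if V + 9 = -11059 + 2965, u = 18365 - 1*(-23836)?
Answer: 50304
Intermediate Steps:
u = 42201 (u = 18365 + 23836 = 42201)
P = 42201
V = -8103 (V = -9 + (-11059 + 2965) = -9 - 8094 = -8103)
P - V = 42201 - 1*(-8103) = 42201 + 8103 = 50304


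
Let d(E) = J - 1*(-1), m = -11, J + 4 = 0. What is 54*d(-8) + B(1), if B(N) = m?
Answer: -173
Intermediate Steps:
J = -4 (J = -4 + 0 = -4)
B(N) = -11
d(E) = -3 (d(E) = -4 - 1*(-1) = -4 + 1 = -3)
54*d(-8) + B(1) = 54*(-3) - 11 = -162 - 11 = -173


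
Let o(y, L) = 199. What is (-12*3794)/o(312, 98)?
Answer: -45528/199 ≈ -228.78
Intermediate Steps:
(-12*3794)/o(312, 98) = -12*3794/199 = -45528*1/199 = -45528/199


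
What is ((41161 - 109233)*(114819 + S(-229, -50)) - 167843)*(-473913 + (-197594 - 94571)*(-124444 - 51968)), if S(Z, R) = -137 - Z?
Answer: -403173289405290122145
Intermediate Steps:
((41161 - 109233)*(114819 + S(-229, -50)) - 167843)*(-473913 + (-197594 - 94571)*(-124444 - 51968)) = ((41161 - 109233)*(114819 + (-137 - 1*(-229))) - 167843)*(-473913 + (-197594 - 94571)*(-124444 - 51968)) = (-68072*(114819 + (-137 + 229)) - 167843)*(-473913 - 292165*(-176412)) = (-68072*(114819 + 92) - 167843)*(-473913 + 51541411980) = (-68072*114911 - 167843)*51540938067 = (-7822221592 - 167843)*51540938067 = -7822389435*51540938067 = -403173289405290122145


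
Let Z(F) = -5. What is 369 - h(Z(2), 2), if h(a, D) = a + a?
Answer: 379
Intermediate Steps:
h(a, D) = 2*a
369 - h(Z(2), 2) = 369 - 2*(-5) = 369 - 1*(-10) = 369 + 10 = 379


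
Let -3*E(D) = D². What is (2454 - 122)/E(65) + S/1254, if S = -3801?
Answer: -8277403/1766050 ≈ -4.6870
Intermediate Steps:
E(D) = -D²/3
(2454 - 122)/E(65) + S/1254 = (2454 - 122)/((-⅓*65²)) - 3801/1254 = 2332/((-⅓*4225)) - 3801*1/1254 = 2332/(-4225/3) - 1267/418 = 2332*(-3/4225) - 1267/418 = -6996/4225 - 1267/418 = -8277403/1766050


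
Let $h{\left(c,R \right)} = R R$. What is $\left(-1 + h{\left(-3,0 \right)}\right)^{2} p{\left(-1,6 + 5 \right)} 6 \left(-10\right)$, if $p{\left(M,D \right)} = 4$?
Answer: $-240$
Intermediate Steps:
$h{\left(c,R \right)} = R^{2}$
$\left(-1 + h{\left(-3,0 \right)}\right)^{2} p{\left(-1,6 + 5 \right)} 6 \left(-10\right) = \left(-1 + 0^{2}\right)^{2} \cdot 4 \cdot 6 \left(-10\right) = \left(-1 + 0\right)^{2} \cdot 4 \left(-60\right) = \left(-1\right)^{2} \cdot 4 \left(-60\right) = 1 \cdot 4 \left(-60\right) = 4 \left(-60\right) = -240$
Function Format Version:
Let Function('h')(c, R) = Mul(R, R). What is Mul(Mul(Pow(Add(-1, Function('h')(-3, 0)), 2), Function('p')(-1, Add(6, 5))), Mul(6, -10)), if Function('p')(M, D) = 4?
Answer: -240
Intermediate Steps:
Function('h')(c, R) = Pow(R, 2)
Mul(Mul(Pow(Add(-1, Function('h')(-3, 0)), 2), Function('p')(-1, Add(6, 5))), Mul(6, -10)) = Mul(Mul(Pow(Add(-1, Pow(0, 2)), 2), 4), Mul(6, -10)) = Mul(Mul(Pow(Add(-1, 0), 2), 4), -60) = Mul(Mul(Pow(-1, 2), 4), -60) = Mul(Mul(1, 4), -60) = Mul(4, -60) = -240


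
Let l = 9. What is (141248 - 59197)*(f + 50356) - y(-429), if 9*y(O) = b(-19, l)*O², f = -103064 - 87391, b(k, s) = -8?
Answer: -11495099457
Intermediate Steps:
f = -190455
y(O) = -8*O²/9 (y(O) = (-8*O²)/9 = -8*O²/9)
(141248 - 59197)*(f + 50356) - y(-429) = (141248 - 59197)*(-190455 + 50356) - (-8)*(-429)²/9 = 82051*(-140099) - (-8)*184041/9 = -11495263049 - 1*(-163592) = -11495263049 + 163592 = -11495099457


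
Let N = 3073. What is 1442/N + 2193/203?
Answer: 1004545/89117 ≈ 11.272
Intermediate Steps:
1442/N + 2193/203 = 1442/3073 + 2193/203 = 1442*(1/3073) + 2193*(1/203) = 206/439 + 2193/203 = 1004545/89117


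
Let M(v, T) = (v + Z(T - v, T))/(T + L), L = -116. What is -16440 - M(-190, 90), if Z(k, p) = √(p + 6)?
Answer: -213815/13 + 2*√6/13 ≈ -16447.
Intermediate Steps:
Z(k, p) = √(6 + p)
M(v, T) = (v + √(6 + T))/(-116 + T) (M(v, T) = (v + √(6 + T))/(T - 116) = (v + √(6 + T))/(-116 + T))
-16440 - M(-190, 90) = -16440 - (-190 + √(6 + 90))/(-116 + 90) = -16440 - (-190 + √96)/(-26) = -16440 - (-1)*(-190 + 4*√6)/26 = -16440 - (95/13 - 2*√6/13) = -16440 + (-95/13 + 2*√6/13) = -213815/13 + 2*√6/13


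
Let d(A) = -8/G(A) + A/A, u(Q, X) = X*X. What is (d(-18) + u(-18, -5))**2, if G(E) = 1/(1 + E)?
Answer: 26244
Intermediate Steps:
u(Q, X) = X**2
d(A) = -7 - 8*A (d(A) = -(8 + 8*A) + A/A = -8*(1 + A) + 1 = (-8 - 8*A) + 1 = -7 - 8*A)
(d(-18) + u(-18, -5))**2 = ((-7 - 8*(-18)) + (-5)**2)**2 = ((-7 + 144) + 25)**2 = (137 + 25)**2 = 162**2 = 26244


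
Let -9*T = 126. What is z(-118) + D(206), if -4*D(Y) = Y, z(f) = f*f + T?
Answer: 27717/2 ≈ 13859.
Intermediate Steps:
T = -14 (T = -⅑*126 = -14)
z(f) = -14 + f² (z(f) = f*f - 14 = f² - 14 = -14 + f²)
D(Y) = -Y/4
z(-118) + D(206) = (-14 + (-118)²) - ¼*206 = (-14 + 13924) - 103/2 = 13910 - 103/2 = 27717/2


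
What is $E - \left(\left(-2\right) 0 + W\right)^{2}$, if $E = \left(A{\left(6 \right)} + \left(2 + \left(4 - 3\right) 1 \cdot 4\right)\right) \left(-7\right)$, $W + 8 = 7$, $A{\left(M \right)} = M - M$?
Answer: $-43$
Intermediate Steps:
$A{\left(M \right)} = 0$
$W = -1$ ($W = -8 + 7 = -1$)
$E = -42$ ($E = \left(0 + \left(2 + \left(4 - 3\right) 1 \cdot 4\right)\right) \left(-7\right) = \left(0 + \left(2 + 1 \cdot 1 \cdot 4\right)\right) \left(-7\right) = \left(0 + \left(2 + 1 \cdot 4\right)\right) \left(-7\right) = \left(0 + \left(2 + 4\right)\right) \left(-7\right) = \left(0 + 6\right) \left(-7\right) = 6 \left(-7\right) = -42$)
$E - \left(\left(-2\right) 0 + W\right)^{2} = -42 - \left(\left(-2\right) 0 - 1\right)^{2} = -42 - \left(0 - 1\right)^{2} = -42 - \left(-1\right)^{2} = -42 - 1 = -43$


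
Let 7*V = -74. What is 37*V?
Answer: -2738/7 ≈ -391.14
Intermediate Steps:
V = -74/7 (V = (⅐)*(-74) = -74/7 ≈ -10.571)
37*V = 37*(-74/7) = -2738/7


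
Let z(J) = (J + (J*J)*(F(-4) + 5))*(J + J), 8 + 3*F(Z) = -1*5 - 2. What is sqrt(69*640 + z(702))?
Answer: 2*sqrt(257442) ≈ 1014.8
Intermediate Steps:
F(Z) = -5 (F(Z) = -8/3 + (-1*5 - 2)/3 = -8/3 + (-5 - 2)/3 = -8/3 + (1/3)*(-7) = -8/3 - 7/3 = -5)
z(J) = 2*J**2 (z(J) = (J + (J*J)*(-5 + 5))*(J + J) = (J + J**2*0)*(2*J) = (J + 0)*(2*J) = J*(2*J) = 2*J**2)
sqrt(69*640 + z(702)) = sqrt(69*640 + 2*702**2) = sqrt(44160 + 2*492804) = sqrt(44160 + 985608) = sqrt(1029768) = 2*sqrt(257442)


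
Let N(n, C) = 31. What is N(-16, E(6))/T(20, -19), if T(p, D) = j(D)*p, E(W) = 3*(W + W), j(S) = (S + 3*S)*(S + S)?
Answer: 31/57760 ≈ 0.00053670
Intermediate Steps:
j(S) = 8*S² (j(S) = (4*S)*(2*S) = 8*S²)
E(W) = 6*W (E(W) = 3*(2*W) = 6*W)
T(p, D) = 8*p*D² (T(p, D) = (8*D²)*p = 8*p*D²)
N(-16, E(6))/T(20, -19) = 31/((8*20*(-19)²)) = 31/((8*20*361)) = 31/57760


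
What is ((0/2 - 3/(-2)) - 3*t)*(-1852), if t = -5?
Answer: -30558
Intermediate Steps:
((0/2 - 3/(-2)) - 3*t)*(-1852) = ((0/2 - 3/(-2)) - 3*(-5))*(-1852) = ((0*(½) - 3*(-½)) + 15)*(-1852) = ((0 + 3/2) + 15)*(-1852) = (3/2 + 15)*(-1852) = (33/2)*(-1852) = -30558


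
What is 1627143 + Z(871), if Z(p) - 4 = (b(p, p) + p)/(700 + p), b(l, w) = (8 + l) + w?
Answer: 2556250558/1571 ≈ 1.6271e+6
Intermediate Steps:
b(l, w) = 8 + l + w
Z(p) = 4 + (8 + 3*p)/(700 + p) (Z(p) = 4 + ((8 + p + p) + p)/(700 + p) = 4 + ((8 + 2*p) + p)/(700 + p) = 4 + (8 + 3*p)/(700 + p))
1627143 + Z(871) = 1627143 + (2808 + 7*871)/(700 + 871) = 1627143 + (2808 + 6097)/1571 = 1627143 + (1/1571)*8905 = 1627143 + 8905/1571 = 2556250558/1571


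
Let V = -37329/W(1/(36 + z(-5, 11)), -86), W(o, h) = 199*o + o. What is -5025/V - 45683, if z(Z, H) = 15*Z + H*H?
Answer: -23305608829/510163 ≈ -45683.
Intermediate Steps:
z(Z, H) = H² + 15*Z (z(Z, H) = 15*Z + H² = H² + 15*Z)
W(o, h) = 200*o
V = -1530489/100 (V = -37329/(200/(36 + (11² + 15*(-5)))) = -37329/(200/(36 + (121 - 75))) = -37329/(200/(36 + 46)) = -37329/(200/82) = -37329/(200*(1/82)) = -37329/100/41 = -37329*41/100 = -1530489/100 ≈ -15305.)
-5025/V - 45683 = -5025/(-1530489/100) - 45683 = -5025*(-100/1530489) - 45683 = 167500/510163 - 45683 = -23305608829/510163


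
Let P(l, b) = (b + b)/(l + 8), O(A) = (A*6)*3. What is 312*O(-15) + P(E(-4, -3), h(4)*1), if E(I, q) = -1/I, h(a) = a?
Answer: -2779888/33 ≈ -84239.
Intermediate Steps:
O(A) = 18*A (O(A) = (6*A)*3 = 18*A)
P(l, b) = 2*b/(8 + l) (P(l, b) = (2*b)/(8 + l) = 2*b/(8 + l))
312*O(-15) + P(E(-4, -3), h(4)*1) = 312*(18*(-15)) + 2*(4*1)/(8 - 1/(-4)) = 312*(-270) + 2*4/(8 - 1*(-¼)) = -84240 + 2*4/(8 + ¼) = -84240 + 2*4/(33/4) = -84240 + 2*4*(4/33) = -84240 + 32/33 = -2779888/33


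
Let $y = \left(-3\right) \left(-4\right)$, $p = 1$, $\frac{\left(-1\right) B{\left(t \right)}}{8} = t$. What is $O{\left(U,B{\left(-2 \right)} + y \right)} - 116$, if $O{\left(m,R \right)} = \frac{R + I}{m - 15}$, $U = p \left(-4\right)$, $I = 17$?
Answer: $- \frac{2249}{19} \approx -118.37$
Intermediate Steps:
$B{\left(t \right)} = - 8 t$
$y = 12$
$U = -4$ ($U = 1 \left(-4\right) = -4$)
$O{\left(m,R \right)} = \frac{17 + R}{-15 + m}$ ($O{\left(m,R \right)} = \frac{R + 17}{m - 15} = \frac{17 + R}{m - 15} = \frac{17 + R}{-15 + m}$)
$O{\left(U,B{\left(-2 \right)} + y \right)} - 116 = \frac{17 + \left(\left(-8\right) \left(-2\right) + 12\right)}{-15 - 4} - 116 = \frac{17 + \left(16 + 12\right)}{-19} - 116 = - \frac{17 + 28}{19} - 116 = \left(- \frac{1}{19}\right) 45 - 116 = - \frac{45}{19} - 116 = - \frac{2249}{19}$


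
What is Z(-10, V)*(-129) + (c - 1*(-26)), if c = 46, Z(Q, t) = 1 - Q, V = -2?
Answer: -1347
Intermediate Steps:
Z(-10, V)*(-129) + (c - 1*(-26)) = (1 - 1*(-10))*(-129) + (46 - 1*(-26)) = (1 + 10)*(-129) + (46 + 26) = 11*(-129) + 72 = -1419 + 72 = -1347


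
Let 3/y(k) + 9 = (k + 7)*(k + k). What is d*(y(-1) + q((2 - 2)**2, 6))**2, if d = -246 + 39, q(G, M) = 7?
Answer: -476928/49 ≈ -9733.2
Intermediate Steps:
y(k) = 3/(-9 + 2*k*(7 + k)) (y(k) = 3/(-9 + (k + 7)*(k + k)) = 3/(-9 + (7 + k)*(2*k)) = 3/(-9 + 2*k*(7 + k)))
d = -207
d*(y(-1) + q((2 - 2)**2, 6))**2 = -207*(3/(-9 + 2*(-1)**2 + 14*(-1)) + 7)**2 = -207*(3/(-9 + 2*1 - 14) + 7)**2 = -207*(3/(-9 + 2 - 14) + 7)**2 = -207*(3/(-21) + 7)**2 = -207*(3*(-1/21) + 7)**2 = -207*(-1/7 + 7)**2 = -207*(48/7)**2 = -207*2304/49 = -476928/49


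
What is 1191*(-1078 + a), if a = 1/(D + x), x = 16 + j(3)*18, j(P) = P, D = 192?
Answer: -336380085/262 ≈ -1.2839e+6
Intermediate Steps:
x = 70 (x = 16 + 3*18 = 16 + 54 = 70)
a = 1/262 (a = 1/(192 + 70) = 1/262 ≈ 0.0038168)
1191*(-1078 + a) = 1191*(-1078 + 1/262) = 1191*(-282435/262) = -336380085/262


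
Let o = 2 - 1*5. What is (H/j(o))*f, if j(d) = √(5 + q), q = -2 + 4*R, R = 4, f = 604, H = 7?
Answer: 4228*√19/19 ≈ 969.97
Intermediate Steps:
o = -3 (o = 2 - 5 = -3)
q = 14 (q = -2 + 4*4 = -2 + 16 = 14)
j(d) = √19 (j(d) = √(5 + 14) = √19)
(H/j(o))*f = (7/(√19))*604 = (7*(√19/19))*604 = (7*√19/19)*604 = 4228*√19/19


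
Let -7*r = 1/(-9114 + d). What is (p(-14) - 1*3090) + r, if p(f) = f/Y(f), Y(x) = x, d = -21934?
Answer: -671350903/217336 ≈ -3089.0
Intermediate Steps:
p(f) = 1 (p(f) = f/f = 1)
r = 1/217336 (r = -1/(7*(-9114 - 21934)) = -⅐/(-31048) = -⅐*(-1/31048) = 1/217336 ≈ 4.6012e-6)
(p(-14) - 1*3090) + r = (1 - 1*3090) + 1/217336 = (1 - 3090) + 1/217336 = -3089 + 1/217336 = -671350903/217336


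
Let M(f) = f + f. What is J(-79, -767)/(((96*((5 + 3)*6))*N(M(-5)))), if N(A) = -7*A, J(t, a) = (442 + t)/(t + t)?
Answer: -121/16988160 ≈ -7.1226e-6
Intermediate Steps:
J(t, a) = (442 + t)/(2*t) (J(t, a) = (442 + t)/((2*t)) = (442 + t)*(1/(2*t)) = (442 + t)/(2*t))
M(f) = 2*f
J(-79, -767)/(((96*((5 + 3)*6))*N(M(-5)))) = ((½)*(442 - 79)/(-79))/(((96*((5 + 3)*6))*(-14*(-5)))) = ((½)*(-1/79)*363)/(((96*(8*6))*(-7*(-10)))) = -363/(158*((96*48)*70)) = -363/(158*(4608*70)) = -363/158/322560 = -363/158*1/322560 = -121/16988160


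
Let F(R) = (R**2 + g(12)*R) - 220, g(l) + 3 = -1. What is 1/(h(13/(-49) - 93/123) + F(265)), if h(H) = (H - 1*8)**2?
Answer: 4036081/278596083921 ≈ 1.4487e-5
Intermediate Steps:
g(l) = -4 (g(l) = -3 - 1 = -4)
F(R) = -220 + R**2 - 4*R (F(R) = (R**2 - 4*R) - 220 = -220 + R**2 - 4*R)
h(H) = (-8 + H)**2 (h(H) = (H - 8)**2 = (-8 + H)**2)
1/(h(13/(-49) - 93/123) + F(265)) = 1/((-8 + (13/(-49) - 93/123))**2 + (-220 + 265**2 - 4*265)) = 1/((-8 + (13*(-1/49) - 93*1/123))**2 + (-220 + 70225 - 1060)) = 1/((-8 + (-13/49 - 31/41))**2 + 68945) = 1/((-8 - 2052/2009)**2 + 68945) = 1/((-18124/2009)**2 + 68945) = 1/(328479376/4036081 + 68945) = 1/(278596083921/4036081) = 4036081/278596083921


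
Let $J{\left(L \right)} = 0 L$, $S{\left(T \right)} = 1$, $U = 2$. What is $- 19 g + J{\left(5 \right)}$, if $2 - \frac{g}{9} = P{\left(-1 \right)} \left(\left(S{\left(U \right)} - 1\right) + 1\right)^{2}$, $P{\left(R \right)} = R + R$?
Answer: $-684$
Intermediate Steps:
$J{\left(L \right)} = 0$
$P{\left(R \right)} = 2 R$
$g = 36$ ($g = 18 - 9 \cdot 2 \left(-1\right) \left(\left(1 - 1\right) + 1\right)^{2} = 18 - 9 \left(- 2 \left(\left(1 - 1\right) + 1\right)^{2}\right) = 18 - 9 \left(- 2 \left(0 + 1\right)^{2}\right) = 18 - 9 \left(- 2 \cdot 1^{2}\right) = 18 - 9 \left(\left(-2\right) 1\right) = 18 - -18 = 18 + 18 = 36$)
$- 19 g + J{\left(5 \right)} = \left(-19\right) 36 + 0 = -684 + 0 = -684$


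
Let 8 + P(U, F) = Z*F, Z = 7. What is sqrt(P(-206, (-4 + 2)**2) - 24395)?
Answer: 25*I*sqrt(39) ≈ 156.13*I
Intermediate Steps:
P(U, F) = -8 + 7*F
sqrt(P(-206, (-4 + 2)**2) - 24395) = sqrt((-8 + 7*(-4 + 2)**2) - 24395) = sqrt((-8 + 7*(-2)**2) - 24395) = sqrt((-8 + 7*4) - 24395) = sqrt((-8 + 28) - 24395) = sqrt(20 - 24395) = sqrt(-24375) = 25*I*sqrt(39)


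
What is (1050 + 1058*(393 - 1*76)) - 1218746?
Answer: -882310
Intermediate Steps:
(1050 + 1058*(393 - 1*76)) - 1218746 = (1050 + 1058*(393 - 76)) - 1218746 = (1050 + 1058*317) - 1218746 = (1050 + 335386) - 1218746 = 336436 - 1218746 = -882310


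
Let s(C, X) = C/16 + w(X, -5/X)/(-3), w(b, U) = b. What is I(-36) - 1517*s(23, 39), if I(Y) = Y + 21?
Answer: 280405/16 ≈ 17525.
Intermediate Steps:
I(Y) = 21 + Y
s(C, X) = -X/3 + C/16 (s(C, X) = C/16 + X/(-3) = C*(1/16) + X*(-⅓) = C/16 - X/3 = -X/3 + C/16)
I(-36) - 1517*s(23, 39) = (21 - 36) - 1517*(-⅓*39 + (1/16)*23) = -15 - 1517*(-13 + 23/16) = -15 - 1517*(-185/16) = -15 + 280645/16 = 280405/16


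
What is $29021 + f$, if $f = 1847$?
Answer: $30868$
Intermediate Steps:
$29021 + f = 29021 + 1847 = 30868$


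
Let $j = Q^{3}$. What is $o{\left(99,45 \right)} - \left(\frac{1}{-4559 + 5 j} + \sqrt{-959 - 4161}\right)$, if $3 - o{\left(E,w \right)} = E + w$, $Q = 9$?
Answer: $- \frac{128873}{914} - 32 i \sqrt{5} \approx -141.0 - 71.554 i$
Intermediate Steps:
$j = 729$ ($j = 9^{3} = 729$)
$o{\left(E,w \right)} = 3 - E - w$ ($o{\left(E,w \right)} = 3 - \left(E + w\right) = 3 - E - w$)
$o{\left(99,45 \right)} - \left(\frac{1}{-4559 + 5 j} + \sqrt{-959 - 4161}\right) = \left(3 - 99 - 45\right) - \left(\frac{1}{-4559 + 5 \cdot 729} + \sqrt{-959 - 4161}\right) = \left(3 - 99 - 45\right) - \left(\frac{1}{-4559 + 3645} + \sqrt{-5120}\right) = -141 - \left(\frac{1}{-914} + 32 i \sqrt{5}\right) = -141 - \left(- \frac{1}{914} + 32 i \sqrt{5}\right) = -141 + \left(\frac{1}{914} - 32 i \sqrt{5}\right) = - \frac{128873}{914} - 32 i \sqrt{5}$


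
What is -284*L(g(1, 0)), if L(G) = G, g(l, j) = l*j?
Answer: 0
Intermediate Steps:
g(l, j) = j*l
-284*L(g(1, 0)) = -0 = -284*0 = 0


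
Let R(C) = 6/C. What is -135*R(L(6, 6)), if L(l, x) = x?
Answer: -135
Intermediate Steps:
-135*R(L(6, 6)) = -810/6 = -135*1 = -135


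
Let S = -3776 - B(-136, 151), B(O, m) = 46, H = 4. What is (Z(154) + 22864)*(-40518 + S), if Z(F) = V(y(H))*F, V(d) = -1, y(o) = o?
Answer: -1006961400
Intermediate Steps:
Z(F) = -F
S = -3822 (S = -3776 - 1*46 = -3776 - 46 = -3822)
(Z(154) + 22864)*(-40518 + S) = (-1*154 + 22864)*(-40518 - 3822) = (-154 + 22864)*(-44340) = 22710*(-44340) = -1006961400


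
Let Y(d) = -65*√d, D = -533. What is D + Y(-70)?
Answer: -533 - 65*I*√70 ≈ -533.0 - 543.83*I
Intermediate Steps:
D + Y(-70) = -533 - 65*I*√70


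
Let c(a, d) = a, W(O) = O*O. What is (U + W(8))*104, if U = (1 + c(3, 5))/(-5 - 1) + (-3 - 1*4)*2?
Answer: 15392/3 ≈ 5130.7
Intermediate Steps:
W(O) = O²
U = -44/3 (U = (1 + 3)/(-5 - 1) + (-3 - 1*4)*2 = 4/(-6) + (-3 - 4)*2 = 4*(-⅙) - 7*2 = -⅔ - 14 = -44/3 ≈ -14.667)
(U + W(8))*104 = (-44/3 + 8²)*104 = (-44/3 + 64)*104 = (148/3)*104 = 15392/3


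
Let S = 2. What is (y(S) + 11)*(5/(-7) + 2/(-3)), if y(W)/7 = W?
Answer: -725/21 ≈ -34.524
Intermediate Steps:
y(W) = 7*W
(y(S) + 11)*(5/(-7) + 2/(-3)) = (7*2 + 11)*(5/(-7) + 2/(-3)) = (14 + 11)*(5*(-1/7) + 2*(-1/3)) = 25*(-5/7 - 2/3) = 25*(-29/21) = -725/21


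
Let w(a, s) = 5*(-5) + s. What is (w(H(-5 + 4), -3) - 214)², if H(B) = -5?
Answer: 58564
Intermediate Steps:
w(a, s) = -25 + s
(w(H(-5 + 4), -3) - 214)² = ((-25 - 3) - 214)² = (-28 - 214)² = (-242)² = 58564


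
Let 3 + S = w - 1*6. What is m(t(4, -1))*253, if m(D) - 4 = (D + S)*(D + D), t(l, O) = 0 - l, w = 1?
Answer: 25300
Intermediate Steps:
t(l, O) = -l
S = -8 (S = -3 + (1 - 1*6) = -3 + (1 - 6) = -3 - 5 = -8)
m(D) = 4 + 2*D*(-8 + D) (m(D) = 4 + (D - 8)*(D + D) = 4 + (-8 + D)*(2*D) = 4 + 2*D*(-8 + D))
m(t(4, -1))*253 = (4 - (-16)*4 + 2*(-1*4)**2)*253 = (4 - 16*(-4) + 2*(-4)**2)*253 = (4 + 64 + 2*16)*253 = (4 + 64 + 32)*253 = 100*253 = 25300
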